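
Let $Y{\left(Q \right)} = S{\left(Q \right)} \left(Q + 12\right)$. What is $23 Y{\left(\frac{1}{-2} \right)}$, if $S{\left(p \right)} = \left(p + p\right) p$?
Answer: $\frac{529}{4} \approx 132.25$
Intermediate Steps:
$S{\left(p \right)} = 2 p^{2}$ ($S{\left(p \right)} = 2 p p = 2 p^{2}$)
$Y{\left(Q \right)} = 2 Q^{2} \left(12 + Q\right)$ ($Y{\left(Q \right)} = 2 Q^{2} \left(Q + 12\right) = 2 Q^{2} \left(12 + Q\right)$)
$23 Y{\left(\frac{1}{-2} \right)} = 23 \cdot 2 \left(\frac{1}{-2}\right)^{2} \left(12 + \frac{1}{-2}\right) = 23 \cdot 2 \left(- \frac{1}{2}\right)^{2} \left(12 - \frac{1}{2}\right) = 23 \cdot 2 \cdot \frac{1}{4} \cdot \frac{23}{2} = 23 \cdot \frac{23}{4} = \frac{529}{4}$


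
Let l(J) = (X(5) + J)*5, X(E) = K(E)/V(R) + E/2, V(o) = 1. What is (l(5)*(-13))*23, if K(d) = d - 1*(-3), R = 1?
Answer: -46345/2 ≈ -23173.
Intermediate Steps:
K(d) = 3 + d (K(d) = d + 3 = 3 + d)
X(E) = 3 + 3*E/2 (X(E) = (3 + E)/1 + E/2 = (3 + E)*1 + E*(½) = (3 + E) + E/2 = 3 + 3*E/2)
l(J) = 105/2 + 5*J (l(J) = ((3 + (3/2)*5) + J)*5 = ((3 + 15/2) + J)*5 = (21/2 + J)*5 = 105/2 + 5*J)
(l(5)*(-13))*23 = ((105/2 + 5*5)*(-13))*23 = ((105/2 + 25)*(-13))*23 = ((155/2)*(-13))*23 = -2015/2*23 = -46345/2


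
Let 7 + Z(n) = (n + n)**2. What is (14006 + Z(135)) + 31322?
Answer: 118221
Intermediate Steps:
Z(n) = -7 + 4*n**2 (Z(n) = -7 + (n + n)**2 = -7 + (2*n)**2 = -7 + 4*n**2)
(14006 + Z(135)) + 31322 = (14006 + (-7 + 4*135**2)) + 31322 = (14006 + (-7 + 4*18225)) + 31322 = (14006 + (-7 + 72900)) + 31322 = (14006 + 72893) + 31322 = 86899 + 31322 = 118221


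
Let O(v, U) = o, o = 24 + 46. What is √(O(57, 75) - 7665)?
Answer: 7*I*√155 ≈ 87.149*I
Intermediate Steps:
o = 70
O(v, U) = 70
√(O(57, 75) - 7665) = √(70 - 7665) = √(-7595) = 7*I*√155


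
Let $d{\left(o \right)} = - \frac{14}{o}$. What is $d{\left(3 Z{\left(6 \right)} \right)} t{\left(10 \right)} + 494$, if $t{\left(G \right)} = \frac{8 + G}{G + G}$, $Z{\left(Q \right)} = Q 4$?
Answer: $\frac{19753}{40} \approx 493.83$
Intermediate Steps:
$Z{\left(Q \right)} = 4 Q$
$t{\left(G \right)} = \frac{8 + G}{2 G}$
$d{\left(3 Z{\left(6 \right)} \right)} t{\left(10 \right)} + 494 = - \frac{14}{3 \cdot 4 \cdot 6} \frac{8 + 10}{2 \cdot 10} + 494 = - \frac{14}{3 \cdot 24} \cdot \frac{1}{2} \cdot \frac{1}{10} \cdot 18 + 494 = - \frac{14}{72} \cdot \frac{9}{10} + 494 = \left(-14\right) \frac{1}{72} \cdot \frac{9}{10} + 494 = \left(- \frac{7}{36}\right) \frac{9}{10} + 494 = - \frac{7}{40} + 494 = \frac{19753}{40}$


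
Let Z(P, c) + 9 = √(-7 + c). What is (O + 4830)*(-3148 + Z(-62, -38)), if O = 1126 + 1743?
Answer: -24305743 + 23097*I*√5 ≈ -2.4306e+7 + 51646.0*I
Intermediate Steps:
Z(P, c) = -9 + √(-7 + c)
O = 2869
(O + 4830)*(-3148 + Z(-62, -38)) = (2869 + 4830)*(-3148 + (-9 + √(-7 - 38))) = 7699*(-3148 + (-9 + √(-45))) = 7699*(-3148 + (-9 + 3*I*√5)) = 7699*(-3157 + 3*I*√5) = -24305743 + 23097*I*√5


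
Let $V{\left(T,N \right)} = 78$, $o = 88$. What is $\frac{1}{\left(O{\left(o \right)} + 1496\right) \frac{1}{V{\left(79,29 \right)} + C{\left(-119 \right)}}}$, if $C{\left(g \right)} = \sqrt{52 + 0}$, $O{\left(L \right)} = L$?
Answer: $\frac{13}{264} + \frac{\sqrt{13}}{792} \approx 0.053795$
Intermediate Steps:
$C{\left(g \right)} = 2 \sqrt{13}$ ($C{\left(g \right)} = \sqrt{52} = 2 \sqrt{13}$)
$\frac{1}{\left(O{\left(o \right)} + 1496\right) \frac{1}{V{\left(79,29 \right)} + C{\left(-119 \right)}}} = \frac{1}{\left(88 + 1496\right) \frac{1}{78 + 2 \sqrt{13}}} = \frac{1}{1584 \frac{1}{78 + 2 \sqrt{13}}} = \frac{13}{264} + \frac{\sqrt{13}}{792}$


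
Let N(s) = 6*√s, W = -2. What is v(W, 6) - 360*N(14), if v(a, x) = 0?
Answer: -2160*√14 ≈ -8082.0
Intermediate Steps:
v(W, 6) - 360*N(14) = 0 - 2160*√14 = -2160*√14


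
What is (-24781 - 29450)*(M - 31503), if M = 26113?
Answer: 292305090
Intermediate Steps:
(-24781 - 29450)*(M - 31503) = (-24781 - 29450)*(26113 - 31503) = -54231*(-5390) = 292305090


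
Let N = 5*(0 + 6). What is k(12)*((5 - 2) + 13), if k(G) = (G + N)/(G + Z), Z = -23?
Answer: -672/11 ≈ -61.091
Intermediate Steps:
N = 30 (N = 5*6 = 30)
k(G) = (30 + G)/(-23 + G) (k(G) = (G + 30)/(G - 23) = (30 + G)/(-23 + G))
k(12)*((5 - 2) + 13) = ((30 + 12)/(-23 + 12))*((5 - 2) + 13) = (42/(-11))*(3 + 13) = -1/11*42*16 = -42/11*16 = -672/11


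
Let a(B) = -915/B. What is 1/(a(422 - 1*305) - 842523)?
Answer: -39/32858702 ≈ -1.1869e-6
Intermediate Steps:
1/(a(422 - 1*305) - 842523) = 1/(-915/(422 - 1*305) - 842523) = 1/(-915/(422 - 305) - 842523) = 1/(-915/117 - 842523) = 1/(-915*1/117 - 842523) = 1/(-305/39 - 842523) = 1/(-32858702/39) = -39/32858702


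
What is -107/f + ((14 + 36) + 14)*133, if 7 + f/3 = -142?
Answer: 3804971/447 ≈ 8512.2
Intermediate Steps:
f = -447 (f = -21 + 3*(-142) = -21 - 426 = -447)
-107/f + ((14 + 36) + 14)*133 = -107/(-447) + ((14 + 36) + 14)*133 = -107*(-1/447) + (50 + 14)*133 = 107/447 + 64*133 = 107/447 + 8512 = 3804971/447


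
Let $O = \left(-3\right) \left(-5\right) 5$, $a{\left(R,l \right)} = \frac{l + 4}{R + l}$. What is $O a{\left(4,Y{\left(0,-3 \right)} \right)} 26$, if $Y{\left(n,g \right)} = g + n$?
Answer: $1950$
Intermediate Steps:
$a{\left(R,l \right)} = \frac{4 + l}{R + l}$
$O = 75$ ($O = 15 \cdot 5 = 75$)
$O a{\left(4,Y{\left(0,-3 \right)} \right)} 26 = 75 \frac{4 + \left(-3 + 0\right)}{4 + \left(-3 + 0\right)} 26 = 75 \frac{4 - 3}{4 - 3} \cdot 26 = 75 \cdot 1^{-1} \cdot 1 \cdot 26 = 75 \cdot 1 \cdot 1 \cdot 26 = 75 \cdot 1 \cdot 26 = 75 \cdot 26 = 1950$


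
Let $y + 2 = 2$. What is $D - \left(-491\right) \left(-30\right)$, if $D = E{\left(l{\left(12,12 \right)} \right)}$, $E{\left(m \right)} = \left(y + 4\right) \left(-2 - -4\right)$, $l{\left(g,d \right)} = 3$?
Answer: $-14722$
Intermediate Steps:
$y = 0$ ($y = -2 + 2 = 0$)
$E{\left(m \right)} = 8$ ($E{\left(m \right)} = \left(0 + 4\right) \left(-2 - -4\right) = 4 \left(-2 + 4\right) = 4 \cdot 2 = 8$)
$D = 8$
$D - \left(-491\right) \left(-30\right) = 8 - \left(-491\right) \left(-30\right) = 8 - 14730 = -14722$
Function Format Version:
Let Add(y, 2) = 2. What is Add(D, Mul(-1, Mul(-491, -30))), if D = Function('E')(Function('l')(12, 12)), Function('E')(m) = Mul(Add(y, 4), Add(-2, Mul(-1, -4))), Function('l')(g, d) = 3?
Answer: -14722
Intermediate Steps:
y = 0 (y = Add(-2, 2) = 0)
Function('E')(m) = 8 (Function('E')(m) = Mul(Add(0, 4), Add(-2, Mul(-1, -4))) = Mul(4, Add(-2, 4)) = Mul(4, 2) = 8)
D = 8
Add(D, Mul(-1, Mul(-491, -30))) = Add(8, Mul(-1, Mul(-491, -30))) = Add(8, Mul(-1, 14730)) = Add(8, -14730) = -14722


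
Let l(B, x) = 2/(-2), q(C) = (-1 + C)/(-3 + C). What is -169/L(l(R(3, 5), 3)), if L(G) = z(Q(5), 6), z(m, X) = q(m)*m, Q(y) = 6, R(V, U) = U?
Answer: -169/10 ≈ -16.900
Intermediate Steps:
q(C) = (-1 + C)/(-3 + C)
z(m, X) = m*(-1 + m)/(-3 + m) (z(m, X) = ((-1 + m)/(-3 + m))*m = m*(-1 + m)/(-3 + m))
l(B, x) = -1 (l(B, x) = 2*(-1/2) = -1)
L(G) = 10 (L(G) = 6*(-1 + 6)/(-3 + 6) = 6*5/3 = 6*(1/3)*5 = 10)
-169/L(l(R(3, 5), 3)) = -169/10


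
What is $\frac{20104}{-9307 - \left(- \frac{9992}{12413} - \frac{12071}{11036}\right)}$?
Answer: $- \frac{393434900896}{182100656063} \approx -2.1605$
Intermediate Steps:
$\frac{20104}{-9307 - \left(- \frac{9992}{12413} - \frac{12071}{11036}\right)} = \frac{20104}{-9307 - - \frac{260109035}{136989868}} = \frac{20104}{-9307 + \frac{260109035}{136989868}} = \frac{20104}{- \frac{1274704592441}{136989868}} = 20104 \left(- \frac{136989868}{1274704592441}\right) = - \frac{393434900896}{182100656063}$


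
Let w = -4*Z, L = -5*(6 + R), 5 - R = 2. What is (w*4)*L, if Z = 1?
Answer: 720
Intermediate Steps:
R = 3 (R = 5 - 1*2 = 5 - 2 = 3)
L = -45 (L = -5*(6 + 3) = -5*9 = -45)
w = -4 (w = -4*1 = -4)
(w*4)*L = -4*4*(-45) = -16*(-45) = 720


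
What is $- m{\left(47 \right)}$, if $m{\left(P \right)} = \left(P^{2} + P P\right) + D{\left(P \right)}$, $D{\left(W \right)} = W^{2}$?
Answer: $-6627$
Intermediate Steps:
$m{\left(P \right)} = 3 P^{2}$ ($m{\left(P \right)} = \left(P^{2} + P P\right) + P^{2} = \left(P^{2} + P^{2}\right) + P^{2} = 2 P^{2} + P^{2} = 3 P^{2}$)
$- m{\left(47 \right)} = - 3 \cdot 47^{2} = - 3 \cdot 2209 = \left(-1\right) 6627 = -6627$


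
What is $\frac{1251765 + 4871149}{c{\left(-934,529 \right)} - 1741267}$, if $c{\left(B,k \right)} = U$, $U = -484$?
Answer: $- \frac{6122914}{1741751} \approx -3.5154$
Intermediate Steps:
$c{\left(B,k \right)} = -484$
$\frac{1251765 + 4871149}{c{\left(-934,529 \right)} - 1741267} = \frac{1251765 + 4871149}{-484 - 1741267} = \frac{6122914}{-1741751} = 6122914 \left(- \frac{1}{1741751}\right) = - \frac{6122914}{1741751}$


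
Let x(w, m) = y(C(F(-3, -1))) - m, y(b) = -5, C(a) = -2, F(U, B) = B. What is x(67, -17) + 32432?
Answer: 32444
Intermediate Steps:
x(w, m) = -5 - m
x(67, -17) + 32432 = (-5 - 1*(-17)) + 32432 = (-5 + 17) + 32432 = 12 + 32432 = 32444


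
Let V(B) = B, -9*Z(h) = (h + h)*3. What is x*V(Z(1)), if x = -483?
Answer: 322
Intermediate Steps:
Z(h) = -2*h/3 (Z(h) = -(h + h)*3/9 = -2*h*3/9 = -2*h/3)
x*V(Z(1)) = -(-322) = -483*(-2/3) = 322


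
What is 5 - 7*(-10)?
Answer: 75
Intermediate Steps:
5 - 7*(-10) = 5 + 70 = 75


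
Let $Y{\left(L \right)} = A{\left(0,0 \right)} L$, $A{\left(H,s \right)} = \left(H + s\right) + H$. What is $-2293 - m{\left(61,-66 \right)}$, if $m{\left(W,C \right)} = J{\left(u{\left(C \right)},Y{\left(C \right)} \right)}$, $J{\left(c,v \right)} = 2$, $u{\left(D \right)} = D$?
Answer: $-2295$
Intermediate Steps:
$A{\left(H,s \right)} = s + 2 H$
$Y{\left(L \right)} = 0$ ($Y{\left(L \right)} = \left(0 + 2 \cdot 0\right) L = \left(0 + 0\right) L = 0 L = 0$)
$m{\left(W,C \right)} = 2$
$-2293 - m{\left(61,-66 \right)} = -2293 - 2 = -2295$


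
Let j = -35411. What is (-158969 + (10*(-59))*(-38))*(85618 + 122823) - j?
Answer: -28462374698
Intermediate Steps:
(-158969 + (10*(-59))*(-38))*(85618 + 122823) - j = (-158969 + (10*(-59))*(-38))*(85618 + 122823) - 1*(-35411) = (-158969 - 590*(-38))*208441 + 35411 = (-158969 + 22420)*208441 + 35411 = -136549*208441 + 35411 = -28462410109 + 35411 = -28462374698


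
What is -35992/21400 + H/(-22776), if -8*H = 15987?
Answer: -3547893/2225600 ≈ -1.5941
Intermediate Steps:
H = -15987/8 (H = -⅛*15987 = -15987/8 ≈ -1998.4)
-35992/21400 + H/(-22776) = -35992/21400 - 15987/8/(-22776) = -35992*1/21400 - 15987/8*(-1/22776) = -4499/2675 + 73/832 = -3547893/2225600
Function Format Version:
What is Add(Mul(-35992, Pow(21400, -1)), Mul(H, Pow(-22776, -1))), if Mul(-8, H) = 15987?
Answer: Rational(-3547893, 2225600) ≈ -1.5941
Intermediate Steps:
H = Rational(-15987, 8) (H = Mul(Rational(-1, 8), 15987) = Rational(-15987, 8) ≈ -1998.4)
Add(Mul(-35992, Pow(21400, -1)), Mul(H, Pow(-22776, -1))) = Add(Mul(-35992, Pow(21400, -1)), Mul(Rational(-15987, 8), Pow(-22776, -1))) = Add(Mul(-35992, Rational(1, 21400)), Mul(Rational(-15987, 8), Rational(-1, 22776))) = Add(Rational(-4499, 2675), Rational(73, 832)) = Rational(-3547893, 2225600)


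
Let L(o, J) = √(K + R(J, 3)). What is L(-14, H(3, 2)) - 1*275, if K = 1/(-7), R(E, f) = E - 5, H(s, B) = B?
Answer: -275 + I*√154/7 ≈ -275.0 + 1.7728*I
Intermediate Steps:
R(E, f) = -5 + E
K = -⅐ ≈ -0.14286
L(o, J) = √(-36/7 + J) (L(o, J) = √(-⅐ + (-5 + J)) = √(-36/7 + J))
L(-14, H(3, 2)) - 1*275 = √(-252 + 49*2)/7 - 1*275 = √(-252 + 98)/7 - 275 = √(-154)/7 - 275 = (I*√154)/7 - 275 = I*√154/7 - 275 = -275 + I*√154/7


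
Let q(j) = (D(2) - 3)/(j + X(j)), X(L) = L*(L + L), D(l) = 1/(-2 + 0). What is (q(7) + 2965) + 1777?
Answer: 142259/30 ≈ 4742.0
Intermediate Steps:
D(l) = -½ (D(l) = 1/(-2) = -½)
X(L) = 2*L² (X(L) = L*(2*L) = 2*L²)
q(j) = -7/(2*(j + 2*j²)) (q(j) = (-½ - 3)/(j + 2*j²) = -7/(2*(j + 2*j²)))
(q(7) + 2965) + 1777 = (-7/2/(7*(1 + 2*7)) + 2965) + 1777 = (-7/2*⅐/(1 + 14) + 2965) + 1777 = (-7/2*⅐/15 + 2965) + 1777 = (-7/2*⅐*1/15 + 2965) + 1777 = (-1/30 + 2965) + 1777 = 88949/30 + 1777 = 142259/30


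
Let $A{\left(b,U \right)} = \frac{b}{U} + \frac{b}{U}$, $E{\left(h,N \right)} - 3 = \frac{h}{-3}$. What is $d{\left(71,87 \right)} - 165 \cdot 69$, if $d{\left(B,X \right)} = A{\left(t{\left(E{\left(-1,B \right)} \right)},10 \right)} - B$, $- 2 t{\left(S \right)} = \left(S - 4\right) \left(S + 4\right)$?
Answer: $- \frac{515498}{45} \approx -11456.0$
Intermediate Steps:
$E{\left(h,N \right)} = 3 - \frac{h}{3}$ ($E{\left(h,N \right)} = 3 + \frac{h}{-3} = 3 + h \left(- \frac{1}{3}\right) = 3 - \frac{h}{3}$)
$t{\left(S \right)} = - \frac{\left(-4 + S\right) \left(4 + S\right)}{2}$ ($t{\left(S \right)} = - \frac{\left(S - 4\right) \left(S + 4\right)}{2} = - \frac{\left(-4 + S\right) \left(4 + S\right)}{2}$)
$A{\left(b,U \right)} = \frac{2 b}{U}$
$d{\left(B,X \right)} = \frac{22}{45} - B$ ($d{\left(B,X \right)} = \frac{2 \left(8 - \frac{\left(3 - - \frac{1}{3}\right)^{2}}{2}\right)}{10} - B = 2 \left(8 - \frac{\left(3 + \frac{1}{3}\right)^{2}}{2}\right) \frac{1}{10} - B = 2 \left(8 - \frac{\left(\frac{10}{3}\right)^{2}}{2}\right) \frac{1}{10} - B = 2 \left(8 - \frac{50}{9}\right) \frac{1}{10} - B = 2 \cdot \frac{22}{9} \cdot \frac{1}{10} - B = \frac{22}{45} - B$)
$d{\left(71,87 \right)} - 165 \cdot 69 = \left(\frac{22}{45} - 71\right) - 165 \cdot 69 = \left(\frac{22}{45} - 71\right) - 11385 = - \frac{3173}{45} - 11385 = - \frac{515498}{45}$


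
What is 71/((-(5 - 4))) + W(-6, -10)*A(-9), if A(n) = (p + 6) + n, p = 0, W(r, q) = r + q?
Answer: -23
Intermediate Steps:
W(r, q) = q + r
A(n) = 6 + n (A(n) = (0 + 6) + n = 6 + n)
71/((-(5 - 4))) + W(-6, -10)*A(-9) = 71/((-(5 - 4))) + (-10 - 6)*(6 - 9) = 71/((-1*1)) - 16*(-3) = 71/(-1) + 48 = 71*(-1) + 48 = -71 + 48 = -23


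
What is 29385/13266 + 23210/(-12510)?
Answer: 663361/1843974 ≈ 0.35975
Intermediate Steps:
29385/13266 + 23210/(-12510) = 29385*(1/13266) + 23210*(-1/12510) = 3265/1474 - 2321/1251 = 663361/1843974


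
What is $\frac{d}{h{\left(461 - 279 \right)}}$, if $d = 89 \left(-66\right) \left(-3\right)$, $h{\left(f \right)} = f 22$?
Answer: $\frac{801}{182} \approx 4.4011$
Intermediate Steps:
$h{\left(f \right)} = 22 f$
$d = 17622$ ($d = \left(-5874\right) \left(-3\right) = 17622$)
$\frac{d}{h{\left(461 - 279 \right)}} = \frac{17622}{22 \left(461 - 279\right)} = \frac{17622}{22 \cdot 182} = \frac{17622}{4004} = 17622 \cdot \frac{1}{4004} = \frac{801}{182}$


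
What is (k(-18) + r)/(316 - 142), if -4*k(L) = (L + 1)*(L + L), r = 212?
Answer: 59/174 ≈ 0.33908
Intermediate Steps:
k(L) = -L*(1 + L)/2 (k(L) = -(L + 1)*(L + L)/4 = -(1 + L)*2*L/4 = -L*(1 + L)/2)
(k(-18) + r)/(316 - 142) = (-½*(-18)*(1 - 18) + 212)/(316 - 142) = (-½*(-18)*(-17) + 212)/174 = (-153 + 212)*(1/174) = 59*(1/174) = 59/174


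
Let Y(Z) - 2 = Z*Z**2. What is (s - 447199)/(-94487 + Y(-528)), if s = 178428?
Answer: 268771/147292437 ≈ 0.0018247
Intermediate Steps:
Y(Z) = 2 + Z**3 (Y(Z) = 2 + Z*Z**2 = 2 + Z**3)
(s - 447199)/(-94487 + Y(-528)) = (178428 - 447199)/(-94487 + (2 + (-528)**3)) = -268771/(-94487 + (2 - 147197952)) = -268771/(-94487 - 147197950) = -268771/(-147292437) = -268771*(-1/147292437) = 268771/147292437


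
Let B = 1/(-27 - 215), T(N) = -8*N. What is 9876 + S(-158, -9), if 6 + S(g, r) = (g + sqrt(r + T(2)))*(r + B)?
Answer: 1366411/121 - 10895*I/242 ≈ 11293.0 - 45.021*I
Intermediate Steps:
B = -1/242 (B = 1/(-242) = -1/242 ≈ -0.0041322)
S(g, r) = -6 + (-1/242 + r)*(g + sqrt(-16 + r)) (S(g, r) = -6 + (g + sqrt(r - 8*2))*(r - 1/242) = -6 + (g + sqrt(r - 16))*(-1/242 + r) = -6 + (g + sqrt(-16 + r))*(-1/242 + r) = -6 + (-1/242 + r)*(g + sqrt(-16 + r)))
9876 + S(-158, -9) = 9876 + (-6 - 1/242*(-158) - sqrt(-16 - 9)/242 - 158*(-9) - 9*sqrt(-16 - 9)) = 9876 + (-6 + 79/121 - 5*I/242 + 1422 - 45*I) = 9876 + (171415/121 - 10895*I/242) = 1366411/121 - 10895*I/242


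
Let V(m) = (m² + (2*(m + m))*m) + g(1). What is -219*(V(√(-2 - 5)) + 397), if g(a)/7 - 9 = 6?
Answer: -102273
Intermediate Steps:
g(a) = 105 (g(a) = 63 + 7*6 = 63 + 42 = 105)
V(m) = 105 + 5*m² (V(m) = (m² + (2*(m + m))*m) + 105 = (m² + (2*(2*m))*m) + 105 = (m² + (4*m)*m) + 105 = (m² + 4*m²) + 105 = 5*m² + 105 = 105 + 5*m²)
-219*(V(√(-2 - 5)) + 397) = -219*((105 + 5*(√(-2 - 5))²) + 397) = -219*((105 + 5*(√(-7))²) + 397) = -219*((105 + 5*(I*√7)²) + 397) = -219*((105 + 5*(-7)) + 397) = -219*((105 - 35) + 397) = -219*(70 + 397) = -219*467 = -102273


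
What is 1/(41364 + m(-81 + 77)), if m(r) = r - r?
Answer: 1/41364 ≈ 2.4176e-5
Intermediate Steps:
m(r) = 0
1/(41364 + m(-81 + 77)) = 1/(41364 + 0) = 1/41364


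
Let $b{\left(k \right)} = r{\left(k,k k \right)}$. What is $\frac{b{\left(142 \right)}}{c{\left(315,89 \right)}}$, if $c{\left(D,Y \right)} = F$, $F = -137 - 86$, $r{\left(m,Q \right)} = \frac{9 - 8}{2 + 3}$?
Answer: $- \frac{1}{1115} \approx -0.00089686$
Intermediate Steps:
$r{\left(m,Q \right)} = \frac{1}{5}$ ($r{\left(m,Q \right)} = 1 \cdot \frac{1}{5} = \frac{1}{5}$)
$F = -223$
$c{\left(D,Y \right)} = -223$
$b{\left(k \right)} = \frac{1}{5}$
$\frac{b{\left(142 \right)}}{c{\left(315,89 \right)}} = \frac{1}{5 \left(-223\right)} = \frac{1}{5} \left(- \frac{1}{223}\right) = - \frac{1}{1115}$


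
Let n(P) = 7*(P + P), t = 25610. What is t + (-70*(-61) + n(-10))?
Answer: 29740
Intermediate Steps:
n(P) = 14*P (n(P) = 7*(2*P) = 14*P)
t + (-70*(-61) + n(-10)) = 25610 + (-70*(-61) + 14*(-10)) = 25610 + (4270 - 140) = 25610 + 4130 = 29740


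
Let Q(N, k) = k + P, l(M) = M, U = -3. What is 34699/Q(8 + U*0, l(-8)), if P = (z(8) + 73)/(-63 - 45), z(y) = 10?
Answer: -3747492/947 ≈ -3957.2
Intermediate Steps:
P = -83/108 (P = (10 + 73)/(-63 - 45) = 83/(-108) = 83*(-1/108) = -83/108 ≈ -0.76852)
Q(N, k) = -83/108 + k (Q(N, k) = k - 83/108 = -83/108 + k)
34699/Q(8 + U*0, l(-8)) = 34699/(-83/108 - 8) = 34699/(-947/108) = 34699*(-108/947) = -3747492/947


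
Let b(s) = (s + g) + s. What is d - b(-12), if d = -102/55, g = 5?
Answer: 943/55 ≈ 17.145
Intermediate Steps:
b(s) = 5 + 2*s (b(s) = (s + 5) + s = (5 + s) + s = 5 + 2*s)
d = -102/55 (d = -102*1/55 = -102/55 ≈ -1.8545)
d - b(-12) = -102/55 - (5 + 2*(-12)) = -102/55 - (5 - 24) = -102/55 - 1*(-19) = -102/55 + 19 = 943/55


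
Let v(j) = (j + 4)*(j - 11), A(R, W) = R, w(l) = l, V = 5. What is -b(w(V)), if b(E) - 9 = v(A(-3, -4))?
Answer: 5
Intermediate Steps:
v(j) = (-11 + j)*(4 + j) (v(j) = (4 + j)*(-11 + j) = (-11 + j)*(4 + j))
b(E) = -5 (b(E) = 9 + (-44 + (-3)² - 7*(-3)) = 9 + (-44 + 9 + 21) = 9 - 14 = -5)
-b(w(V)) = -1*(-5) = 5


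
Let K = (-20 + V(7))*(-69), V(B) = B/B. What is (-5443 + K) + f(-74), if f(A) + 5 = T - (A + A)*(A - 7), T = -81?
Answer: -16206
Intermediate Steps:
V(B) = 1
f(A) = -86 - 2*A*(-7 + A) (f(A) = -5 + (-81 - (A + A)*(A - 7)) = -5 + (-81 - 2*A*(-7 + A)) = -86 - 2*A*(-7 + A))
K = 1311 (K = (-20 + 1)*(-69) = -19*(-69) = 1311)
(-5443 + K) + f(-74) = (-5443 + 1311) + (-86 - 2*(-74)² + 14*(-74)) = -4132 + (-86 - 2*5476 - 1036) = -4132 + (-86 - 10952 - 1036) = -4132 - 12074 = -16206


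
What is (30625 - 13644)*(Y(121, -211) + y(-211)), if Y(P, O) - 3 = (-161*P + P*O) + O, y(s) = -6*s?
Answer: -746382874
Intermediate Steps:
Y(P, O) = 3 + O - 161*P + O*P (Y(P, O) = 3 + ((-161*P + P*O) + O) = 3 + ((-161*P + O*P) + O) = 3 + (O - 161*P + O*P) = 3 + O - 161*P + O*P)
(30625 - 13644)*(Y(121, -211) + y(-211)) = (30625 - 13644)*((3 - 211 - 161*121 - 211*121) - 6*(-211)) = 16981*((3 - 211 - 19481 - 25531) + 1266) = 16981*(-45220 + 1266) = 16981*(-43954) = -746382874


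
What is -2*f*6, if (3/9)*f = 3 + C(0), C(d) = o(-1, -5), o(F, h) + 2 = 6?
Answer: -252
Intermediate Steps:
o(F, h) = 4 (o(F, h) = -2 + 6 = 4)
C(d) = 4
f = 21 (f = 3*(3 + 4) = 3*7 = 21)
-2*f*6 = -2*21*6 = -42*6 = -252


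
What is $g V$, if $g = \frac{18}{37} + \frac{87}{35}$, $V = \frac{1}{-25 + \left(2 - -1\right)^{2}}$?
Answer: $- \frac{3849}{20720} \approx -0.18576$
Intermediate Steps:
$V = - \frac{1}{16}$ ($V = \frac{1}{-25 + \left(2 + \left(-3 + 4\right)\right)^{2}} = \frac{1}{-25 + \left(2 + 1\right)^{2}} = \frac{1}{-25 + 3^{2}} = \frac{1}{-25 + 9} = \frac{1}{-16} = - \frac{1}{16} \approx -0.0625$)
$g = \frac{3849}{1295}$ ($g = 18 \cdot \frac{1}{37} + 87 \cdot \frac{1}{35} = \frac{18}{37} + \frac{87}{35} = \frac{3849}{1295} \approx 2.9722$)
$g V = \frac{3849}{1295} \left(- \frac{1}{16}\right) = - \frac{3849}{20720}$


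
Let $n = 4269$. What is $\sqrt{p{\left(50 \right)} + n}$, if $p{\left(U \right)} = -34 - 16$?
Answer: $\sqrt{4219} \approx 64.954$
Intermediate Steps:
$p{\left(U \right)} = -50$ ($p{\left(U \right)} = -34 - 16 = -50$)
$\sqrt{p{\left(50 \right)} + n} = \sqrt{-50 + 4269} = \sqrt{4219}$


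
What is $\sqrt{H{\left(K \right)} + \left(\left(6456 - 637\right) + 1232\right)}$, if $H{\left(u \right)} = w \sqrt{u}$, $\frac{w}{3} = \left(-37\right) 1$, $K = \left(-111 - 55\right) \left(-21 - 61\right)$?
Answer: $\sqrt{7051 - 222 \sqrt{3403}} \approx 76.808 i$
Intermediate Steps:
$K = 13612$ ($K = \left(-166\right) \left(-82\right) = 13612$)
$w = -111$ ($w = 3 \left(\left(-37\right) 1\right) = 3 \left(-37\right) = -111$)
$H{\left(u \right)} = - 111 \sqrt{u}$
$\sqrt{H{\left(K \right)} + \left(\left(6456 - 637\right) + 1232\right)} = \sqrt{- 111 \sqrt{13612} + \left(\left(6456 - 637\right) + 1232\right)} = \sqrt{- 111 \cdot 2 \sqrt{3403} + \left(5819 + 1232\right)} = \sqrt{- 222 \sqrt{3403} + 7051} = \sqrt{7051 - 222 \sqrt{3403}}$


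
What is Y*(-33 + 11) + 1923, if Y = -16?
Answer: 2275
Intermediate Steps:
Y*(-33 + 11) + 1923 = -16*(-33 + 11) + 1923 = -16*(-22) + 1923 = 352 + 1923 = 2275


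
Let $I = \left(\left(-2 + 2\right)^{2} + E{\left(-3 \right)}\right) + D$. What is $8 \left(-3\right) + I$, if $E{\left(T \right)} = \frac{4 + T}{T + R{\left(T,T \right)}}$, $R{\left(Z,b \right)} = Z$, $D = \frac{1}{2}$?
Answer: $- \frac{71}{3} \approx -23.667$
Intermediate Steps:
$D = \frac{1}{2} \approx 0.5$
$E{\left(T \right)} = \frac{4 + T}{2 T}$ ($E{\left(T \right)} = \frac{4 + T}{T + T} = \frac{4 + T}{2 T}$)
$I = \frac{1}{3}$ ($I = \left(\left(-2 + 2\right)^{2} + \frac{4 - 3}{2 \left(-3\right)}\right) + \frac{1}{2} = \left(0^{2} + \frac{1}{2} \left(- \frac{1}{3}\right) 1\right) + \frac{1}{2} = \left(0 - \frac{1}{6}\right) + \frac{1}{2} = - \frac{1}{6} + \frac{1}{2} = \frac{1}{3} \approx 0.33333$)
$8 \left(-3\right) + I = 8 \left(-3\right) + \frac{1}{3} = -24 + \frac{1}{3} = - \frac{71}{3}$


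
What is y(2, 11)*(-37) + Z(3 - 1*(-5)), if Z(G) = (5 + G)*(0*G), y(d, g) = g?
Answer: -407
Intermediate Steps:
Z(G) = 0 (Z(G) = (5 + G)*0 = 0)
y(2, 11)*(-37) + Z(3 - 1*(-5)) = 11*(-37) + 0 = -407 + 0 = -407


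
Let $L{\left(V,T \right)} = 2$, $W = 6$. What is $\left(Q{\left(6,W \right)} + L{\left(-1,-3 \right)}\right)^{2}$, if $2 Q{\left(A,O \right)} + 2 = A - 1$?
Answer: $\frac{49}{4} \approx 12.25$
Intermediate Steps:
$Q{\left(A,O \right)} = - \frac{3}{2} + \frac{A}{2}$ ($Q{\left(A,O \right)} = -1 + \frac{A - 1}{2} = -1 + \frac{-1 + A}{2} = -1 + \left(- \frac{1}{2} + \frac{A}{2}\right) = - \frac{3}{2} + \frac{A}{2}$)
$\left(Q{\left(6,W \right)} + L{\left(-1,-3 \right)}\right)^{2} = \left(\left(- \frac{3}{2} + \frac{1}{2} \cdot 6\right) + 2\right)^{2} = \left(\left(- \frac{3}{2} + 3\right) + 2\right)^{2} = \left(\frac{3}{2} + 2\right)^{2} = \left(\frac{7}{2}\right)^{2} = \frac{49}{4}$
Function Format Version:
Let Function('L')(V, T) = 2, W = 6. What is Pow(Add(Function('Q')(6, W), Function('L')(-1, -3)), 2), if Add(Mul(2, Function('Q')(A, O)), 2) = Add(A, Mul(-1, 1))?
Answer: Rational(49, 4) ≈ 12.250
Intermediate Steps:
Function('Q')(A, O) = Add(Rational(-3, 2), Mul(Rational(1, 2), A)) (Function('Q')(A, O) = Add(-1, Mul(Rational(1, 2), Add(A, Mul(-1, 1)))) = Add(-1, Mul(Rational(1, 2), Add(A, -1))) = Add(-1, Mul(Rational(1, 2), Add(-1, A))) = Add(-1, Add(Rational(-1, 2), Mul(Rational(1, 2), A))) = Add(Rational(-3, 2), Mul(Rational(1, 2), A)))
Pow(Add(Function('Q')(6, W), Function('L')(-1, -3)), 2) = Pow(Add(Add(Rational(-3, 2), Mul(Rational(1, 2), 6)), 2), 2) = Pow(Add(Add(Rational(-3, 2), 3), 2), 2) = Pow(Add(Rational(3, 2), 2), 2) = Pow(Rational(7, 2), 2) = Rational(49, 4)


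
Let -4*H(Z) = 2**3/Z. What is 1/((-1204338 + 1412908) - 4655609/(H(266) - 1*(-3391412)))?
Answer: 451057795/94076505107153 ≈ 4.7946e-6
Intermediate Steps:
H(Z) = -2/Z (H(Z) = -2**3/(4*Z) = -2/Z)
1/((-1204338 + 1412908) - 4655609/(H(266) - 1*(-3391412))) = 1/((-1204338 + 1412908) - 4655609/(-2/266 - 1*(-3391412))) = 1/(208570 - 4655609/(-2*1/266 + 3391412)) = 1/(208570 - 4655609/(-1/133 + 3391412)) = 1/(208570 - 4655609/451057795/133) = 1/(208570 - 4655609*133/451057795) = 1/(208570 - 619195997/451057795) = 1/(94076505107153/451057795) = 451057795/94076505107153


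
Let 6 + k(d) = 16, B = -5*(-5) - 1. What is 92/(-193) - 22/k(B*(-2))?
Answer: -2583/965 ≈ -2.6767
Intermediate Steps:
B = 24 (B = 25 - 1 = 24)
k(d) = 10 (k(d) = -6 + 16 = 10)
92/(-193) - 22/k(B*(-2)) = 92/(-193) - 22/10 = 92*(-1/193) - 22*⅒ = -92/193 - 11/5 = -2583/965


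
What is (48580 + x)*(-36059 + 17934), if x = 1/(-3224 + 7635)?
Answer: -3883940655625/4411 ≈ -8.8051e+8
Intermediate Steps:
x = 1/4411 ≈ 0.00022671
(48580 + x)*(-36059 + 17934) = (48580 + 1/4411)*(-36059 + 17934) = (214286381/4411)*(-18125) = -3883940655625/4411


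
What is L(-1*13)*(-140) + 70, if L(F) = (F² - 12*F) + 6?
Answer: -46270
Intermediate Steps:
L(F) = 6 + F² - 12*F
L(-1*13)*(-140) + 70 = (6 + (-1*13)² - (-12)*13)*(-140) + 70 = (6 + (-13)² - 12*(-13))*(-140) + 70 = (6 + 169 + 156)*(-140) + 70 = 331*(-140) + 70 = -46340 + 70 = -46270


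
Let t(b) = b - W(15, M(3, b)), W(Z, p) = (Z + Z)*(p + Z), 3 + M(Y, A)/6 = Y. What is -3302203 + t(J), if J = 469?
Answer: -3302184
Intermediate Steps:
M(Y, A) = -18 + 6*Y
W(Z, p) = 2*Z*(Z + p) (W(Z, p) = (2*Z)*(Z + p) = 2*Z*(Z + p))
t(b) = -450 + b (t(b) = b - 2*15*(15 + (-18 + 6*3)) = b - 2*15*(15 + (-18 + 18)) = b - 2*15*(15 + 0) = b - 2*15*15 = b - 1*450 = b - 450 = -450 + b)
-3302203 + t(J) = -3302203 + (-450 + 469) = -3302203 + 19 = -3302184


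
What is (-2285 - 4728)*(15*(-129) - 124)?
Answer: 14439767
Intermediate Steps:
(-2285 - 4728)*(15*(-129) - 124) = -7013*(-1935 - 124) = -7013*(-2059) = 14439767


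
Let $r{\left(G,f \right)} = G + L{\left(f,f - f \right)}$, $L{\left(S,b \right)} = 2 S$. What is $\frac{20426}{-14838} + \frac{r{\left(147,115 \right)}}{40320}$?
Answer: $- \frac{136330399}{99711360} \approx -1.3673$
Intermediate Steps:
$r{\left(G,f \right)} = G + 2 f$
$\frac{20426}{-14838} + \frac{r{\left(147,115 \right)}}{40320} = \frac{20426}{-14838} + \frac{147 + 2 \cdot 115}{40320} = 20426 \left(- \frac{1}{14838}\right) + \left(147 + 230\right) \frac{1}{40320} = - \frac{10213}{7419} + 377 \cdot \frac{1}{40320} = - \frac{10213}{7419} + \frac{377}{40320} = - \frac{136330399}{99711360}$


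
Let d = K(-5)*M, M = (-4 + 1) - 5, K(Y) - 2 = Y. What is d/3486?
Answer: 4/581 ≈ 0.0068847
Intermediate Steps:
K(Y) = 2 + Y
M = -8 (M = -3 - 5 = -8)
d = 24 (d = (2 - 5)*(-8) = -3*(-8) = 24)
d/3486 = 24/3486 = 24*(1/3486) = 4/581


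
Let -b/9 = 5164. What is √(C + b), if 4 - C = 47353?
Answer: 15*I*√417 ≈ 306.31*I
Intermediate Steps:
C = -47349 (C = 4 - 1*47353 = 4 - 47353 = -47349)
b = -46476 (b = -9*5164 = -46476)
√(C + b) = √(-47349 - 46476) = √(-93825) = 15*I*√417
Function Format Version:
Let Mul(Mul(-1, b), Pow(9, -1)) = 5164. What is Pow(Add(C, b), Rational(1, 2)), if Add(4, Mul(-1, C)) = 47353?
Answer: Mul(15, I, Pow(417, Rational(1, 2))) ≈ Mul(306.31, I)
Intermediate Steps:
C = -47349 (C = Add(4, Mul(-1, 47353)) = Add(4, -47353) = -47349)
b = -46476 (b = Mul(-9, 5164) = -46476)
Pow(Add(C, b), Rational(1, 2)) = Pow(Add(-47349, -46476), Rational(1, 2)) = Pow(-93825, Rational(1, 2)) = Mul(15, I, Pow(417, Rational(1, 2)))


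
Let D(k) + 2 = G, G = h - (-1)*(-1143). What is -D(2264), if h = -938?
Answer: 2083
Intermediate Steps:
G = -2081 (G = -938 - (-1)*(-1143) = -938 - 1*1143 = -938 - 1143 = -2081)
D(k) = -2083 (D(k) = -2 - 2081 = -2083)
-D(2264) = -1*(-2083) = 2083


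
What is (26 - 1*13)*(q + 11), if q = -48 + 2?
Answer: -455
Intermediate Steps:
q = -46
(26 - 1*13)*(q + 11) = (26 - 1*13)*(-46 + 11) = (26 - 13)*(-35) = 13*(-35) = -455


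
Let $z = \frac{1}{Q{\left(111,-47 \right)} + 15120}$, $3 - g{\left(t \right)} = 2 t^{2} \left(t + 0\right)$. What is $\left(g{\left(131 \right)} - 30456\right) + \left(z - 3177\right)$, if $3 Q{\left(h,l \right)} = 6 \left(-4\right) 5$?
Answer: $- \frac{68309564959}{15080} \approx -4.5298 \cdot 10^{6}$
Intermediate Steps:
$g{\left(t \right)} = 3 - 2 t^{3}$ ($g{\left(t \right)} = 3 - 2 t^{2} \left(t + 0\right) = 3 - 2 t^{2} t = 3 - 2 t^{3}$)
$Q{\left(h,l \right)} = -40$ ($Q{\left(h,l \right)} = \frac{6 \left(-4\right) 5}{3} = \frac{\left(-24\right) 5}{3} = \frac{1}{3} \left(-120\right) = -40$)
$z = \frac{1}{15080}$ ($z = \frac{1}{-40 + 15120} = \frac{1}{15080} \approx 6.6313 \cdot 10^{-5}$)
$\left(g{\left(131 \right)} - 30456\right) + \left(z - 3177\right) = \left(\left(3 - 2 \cdot 131^{3}\right) - 30456\right) + \left(\frac{1}{15080} - 3177\right) = \left(\left(3 - 4496182\right) - 30456\right) + \left(\frac{1}{15080} - 3177\right) = \left(\left(3 - 4496182\right) - 30456\right) - \frac{47909159}{15080} = \left(-4496179 - 30456\right) - \frac{47909159}{15080} = -4526635 - \frac{47909159}{15080} = - \frac{68309564959}{15080}$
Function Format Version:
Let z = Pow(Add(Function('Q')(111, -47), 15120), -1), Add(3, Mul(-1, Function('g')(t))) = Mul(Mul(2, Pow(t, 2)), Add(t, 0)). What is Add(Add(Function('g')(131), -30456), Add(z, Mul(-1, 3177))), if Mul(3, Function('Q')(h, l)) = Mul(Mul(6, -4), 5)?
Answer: Rational(-68309564959, 15080) ≈ -4.5298e+6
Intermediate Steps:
Function('g')(t) = Add(3, Mul(-2, Pow(t, 3))) (Function('g')(t) = Add(3, Mul(-1, Mul(Mul(2, Pow(t, 2)), Add(t, 0)))) = Add(3, Mul(-1, Mul(Mul(2, Pow(t, 2)), t))) = Add(3, Mul(-1, Mul(2, Pow(t, 3)))) = Add(3, Mul(-2, Pow(t, 3))))
Function('Q')(h, l) = -40 (Function('Q')(h, l) = Mul(Rational(1, 3), Mul(Mul(6, -4), 5)) = Mul(Rational(1, 3), Mul(-24, 5)) = Mul(Rational(1, 3), -120) = -40)
z = Rational(1, 15080) (z = Pow(Add(-40, 15120), -1) = Pow(15080, -1) = Rational(1, 15080) ≈ 6.6313e-5)
Add(Add(Function('g')(131), -30456), Add(z, Mul(-1, 3177))) = Add(Add(Add(3, Mul(-2, Pow(131, 3))), -30456), Add(Rational(1, 15080), Mul(-1, 3177))) = Add(Add(Add(3, Mul(-2, 2248091)), -30456), Add(Rational(1, 15080), -3177)) = Add(Add(Add(3, -4496182), -30456), Rational(-47909159, 15080)) = Add(Add(-4496179, -30456), Rational(-47909159, 15080)) = Add(-4526635, Rational(-47909159, 15080)) = Rational(-68309564959, 15080)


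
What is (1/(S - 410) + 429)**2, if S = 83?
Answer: 19679039524/106929 ≈ 1.8404e+5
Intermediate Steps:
(1/(S - 410) + 429)**2 = (1/(83 - 410) + 429)**2 = (1/(-327) + 429)**2 = (-1/327 + 429)**2 = (140282/327)**2 = 19679039524/106929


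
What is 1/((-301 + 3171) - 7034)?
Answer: -1/4164 ≈ -0.00024015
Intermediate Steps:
1/((-301 + 3171) - 7034) = 1/(2870 - 7034) = 1/(-4164) = -1/4164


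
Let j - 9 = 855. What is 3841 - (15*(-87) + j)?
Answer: 4282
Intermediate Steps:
j = 864 (j = 9 + 855 = 864)
3841 - (15*(-87) + j) = 3841 - (15*(-87) + 864) = 3841 - (-1305 + 864) = 3841 - 1*(-441) = 3841 + 441 = 4282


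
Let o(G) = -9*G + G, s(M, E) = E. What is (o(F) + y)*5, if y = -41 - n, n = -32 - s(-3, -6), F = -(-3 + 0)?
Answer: -195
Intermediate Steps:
F = 3 (F = -1*(-3) = 3)
n = -26 (n = -32 - 1*(-6) = -32 + 6 = -26)
o(G) = -8*G
y = -15 (y = -41 - 1*(-26) = -41 + 26 = -15)
(o(F) + y)*5 = (-8*3 - 15)*5 = (-24 - 15)*5 = -39*5 = -195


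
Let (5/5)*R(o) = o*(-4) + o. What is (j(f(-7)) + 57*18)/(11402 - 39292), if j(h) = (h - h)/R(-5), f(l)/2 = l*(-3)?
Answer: -513/13945 ≈ -0.036787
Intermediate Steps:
f(l) = -6*l (f(l) = 2*(l*(-3)) = 2*(-3*l) = -6*l)
R(o) = -3*o (R(o) = o*(-4) + o = -4*o + o = -3*o)
j(h) = 0 (j(h) = (h - h)/((-3*(-5))) = 0/15 = 0*(1/15) = 0)
(j(f(-7)) + 57*18)/(11402 - 39292) = (0 + 57*18)/(11402 - 39292) = (0 + 1026)/(-27890) = 1026*(-1/27890) = -513/13945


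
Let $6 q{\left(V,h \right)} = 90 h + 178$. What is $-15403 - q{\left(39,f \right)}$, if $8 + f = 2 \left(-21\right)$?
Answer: $- \frac{44048}{3} \approx -14683.0$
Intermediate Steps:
$f = -50$ ($f = -8 + 2 \left(-21\right) = -8 - 42 = -50$)
$q{\left(V,h \right)} = \frac{89}{3} + 15 h$ ($q{\left(V,h \right)} = \frac{90 h + 178}{6} = \frac{178 + 90 h}{6} = \frac{89}{3} + 15 h$)
$-15403 - q{\left(39,f \right)} = -15403 - \left(\frac{89}{3} + 15 \left(-50\right)\right) = -15403 - \left(\frac{89}{3} - 750\right) = -15403 - - \frac{2161}{3} = -15403 + \frac{2161}{3} = - \frac{44048}{3}$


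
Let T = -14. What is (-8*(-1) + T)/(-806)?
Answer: 3/403 ≈ 0.0074442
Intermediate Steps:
(-8*(-1) + T)/(-806) = (-8*(-1) - 14)/(-806) = (8 - 14)*(-1/806) = -6*(-1/806) = 3/403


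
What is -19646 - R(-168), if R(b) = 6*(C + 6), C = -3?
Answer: -19664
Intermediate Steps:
R(b) = 18 (R(b) = 6*(-3 + 6) = 6*3 = 18)
-19646 - R(-168) = -19646 - 1*18 = -19646 - 18 = -19664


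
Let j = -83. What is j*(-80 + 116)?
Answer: -2988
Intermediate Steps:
j*(-80 + 116) = -83*(-80 + 116) = -83*36 = -2988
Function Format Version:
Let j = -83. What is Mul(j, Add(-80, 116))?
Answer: -2988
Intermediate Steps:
Mul(j, Add(-80, 116)) = Mul(-83, Add(-80, 116)) = Mul(-83, 36) = -2988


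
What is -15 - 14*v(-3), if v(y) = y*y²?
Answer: 363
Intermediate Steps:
v(y) = y³
-15 - 14*v(-3) = -15 - 14*(-3)³ = -15 - 14*(-27) = -15 + 378 = 363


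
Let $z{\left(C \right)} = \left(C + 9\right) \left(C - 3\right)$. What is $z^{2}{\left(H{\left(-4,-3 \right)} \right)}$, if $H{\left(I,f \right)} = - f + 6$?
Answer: $11664$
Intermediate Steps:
$H{\left(I,f \right)} = 6 - f$
$z{\left(C \right)} = \left(-3 + C\right) \left(9 + C\right)$ ($z{\left(C \right)} = \left(9 + C\right) \left(-3 + C\right) = \left(-3 + C\right) \left(9 + C\right)$)
$z^{2}{\left(H{\left(-4,-3 \right)} \right)} = \left(-27 + \left(6 - -3\right)^{2} + 6 \left(6 - -3\right)\right)^{2} = \left(-27 + \left(6 + 3\right)^{2} + 6 \left(6 + 3\right)\right)^{2} = \left(-27 + 9^{2} + 6 \cdot 9\right)^{2} = \left(-27 + 81 + 54\right)^{2} = 108^{2} = 11664$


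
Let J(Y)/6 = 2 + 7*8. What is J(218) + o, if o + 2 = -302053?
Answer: -301707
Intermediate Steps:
J(Y) = 348 (J(Y) = 6*(2 + 7*8) = 6*(2 + 56) = 6*58 = 348)
o = -302055 (o = -2 - 302053 = -302055)
J(218) + o = 348 - 302055 = -301707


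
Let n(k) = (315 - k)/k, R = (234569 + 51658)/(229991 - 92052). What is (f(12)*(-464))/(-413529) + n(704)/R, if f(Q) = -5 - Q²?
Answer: -12040139472749/27775889406144 ≈ -0.43347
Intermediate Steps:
R = 286227/137939 ≈ 2.0750
n(k) = (315 - k)/k
(f(12)*(-464))/(-413529) + n(704)/R = ((-5 - 1*12²)*(-464))/(-413529) + ((315 - 1*704)/704)/(286227/137939) = ((-5 - 1*144)*(-464))*(-1/413529) + ((315 - 704)/704)*(137939/286227) = ((-5 - 144)*(-464))*(-1/413529) + ((1/704)*(-389))*(137939/286227) = -149*(-464)*(-1/413529) - 389/704*137939/286227 = 69136*(-1/413529) - 53658271/201503808 = -69136/413529 - 53658271/201503808 = -12040139472749/27775889406144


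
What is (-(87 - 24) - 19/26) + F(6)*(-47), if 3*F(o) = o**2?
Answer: -16321/26 ≈ -627.73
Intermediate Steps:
F(o) = o**2/3
(-(87 - 24) - 19/26) + F(6)*(-47) = (-(87 - 24) - 19/26) + ((1/3)*6**2)*(-47) = (-3/(1/(22 + (7 - 8))) - 19*1/26) + ((1/3)*36)*(-47) = (-3/(1/(22 - 1)) - 19/26) + 12*(-47) = (-3/(1/21) - 19/26) - 564 = (-3/1/21 - 19/26) - 564 = (-3*21 - 19/26) - 564 = (-63 - 19/26) - 564 = -1657/26 - 564 = -16321/26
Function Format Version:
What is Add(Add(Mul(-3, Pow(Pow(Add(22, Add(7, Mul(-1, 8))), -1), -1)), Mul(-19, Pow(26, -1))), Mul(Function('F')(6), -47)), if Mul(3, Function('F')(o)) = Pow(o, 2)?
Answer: Rational(-16321, 26) ≈ -627.73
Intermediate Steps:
Function('F')(o) = Mul(Rational(1, 3), Pow(o, 2))
Add(Add(Mul(-3, Pow(Pow(Add(22, Add(7, Mul(-1, 8))), -1), -1)), Mul(-19, Pow(26, -1))), Mul(Function('F')(6), -47)) = Add(Add(Mul(-3, Pow(Pow(Add(22, Add(7, Mul(-1, 8))), -1), -1)), Mul(-19, Pow(26, -1))), Mul(Mul(Rational(1, 3), Pow(6, 2)), -47)) = Add(Add(Mul(-3, Pow(Pow(Add(22, Add(7, -8)), -1), -1)), Mul(-19, Rational(1, 26))), Mul(Mul(Rational(1, 3), 36), -47)) = Add(Add(Mul(-3, Pow(Pow(Add(22, -1), -1), -1)), Rational(-19, 26)), Mul(12, -47)) = Add(Add(Mul(-3, Pow(Pow(21, -1), -1)), Rational(-19, 26)), -564) = Add(Add(Mul(-3, Pow(Rational(1, 21), -1)), Rational(-19, 26)), -564) = Add(Add(Mul(-3, 21), Rational(-19, 26)), -564) = Add(Add(-63, Rational(-19, 26)), -564) = Add(Rational(-1657, 26), -564) = Rational(-16321, 26)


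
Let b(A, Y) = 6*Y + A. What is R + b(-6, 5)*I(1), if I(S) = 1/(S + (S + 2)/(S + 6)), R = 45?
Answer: 309/5 ≈ 61.800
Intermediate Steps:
b(A, Y) = A + 6*Y
I(S) = 1/(S + (2 + S)/(6 + S))
R + b(-6, 5)*I(1) = 45 + (-6 + 6*5)*((6 + 1)/(2 + 1**2 + 7*1)) = 45 + (-6 + 30)*(7/(2 + 1 + 7)) = 45 + 24*(7/10) = 45 + 84/5 = 309/5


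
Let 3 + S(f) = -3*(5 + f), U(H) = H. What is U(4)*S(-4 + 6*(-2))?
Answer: 120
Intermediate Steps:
S(f) = -18 - 3*f (S(f) = -3 - 3*(5 + f) = -3 + (-15 - 3*f) = -18 - 3*f)
U(4)*S(-4 + 6*(-2)) = 4*(-18 - 3*(-4 + 6*(-2))) = 4*(-18 - 3*(-4 - 12)) = 4*(-18 - 3*(-16)) = 4*(-18 + 48) = 4*30 = 120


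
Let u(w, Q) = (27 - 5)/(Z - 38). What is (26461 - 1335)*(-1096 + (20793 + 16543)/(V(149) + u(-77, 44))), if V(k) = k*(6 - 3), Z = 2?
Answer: -204382723312/8035 ≈ -2.5437e+7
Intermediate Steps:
V(k) = 3*k (V(k) = k*3 = 3*k)
u(w, Q) = -11/18 (u(w, Q) = (27 - 5)/(2 - 38) = 22/(-36) = 22*(-1/36) = -11/18)
(26461 - 1335)*(-1096 + (20793 + 16543)/(V(149) + u(-77, 44))) = (26461 - 1335)*(-1096 + (20793 + 16543)/(3*149 - 11/18)) = 25126*(-1096 + 37336/(447 - 11/18)) = 25126*(-1096 + 37336/(8035/18)) = 25126*(-1096 + 37336*(18/8035)) = 25126*(-1096 + 672048/8035) = 25126*(-8134312/8035) = -204382723312/8035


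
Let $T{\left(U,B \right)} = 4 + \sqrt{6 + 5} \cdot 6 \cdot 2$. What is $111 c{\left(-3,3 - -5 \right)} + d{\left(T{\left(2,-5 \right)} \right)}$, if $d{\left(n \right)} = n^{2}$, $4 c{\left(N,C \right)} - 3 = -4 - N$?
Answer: $\frac{3311}{2} + 96 \sqrt{11} \approx 1973.9$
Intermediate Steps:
$c{\left(N,C \right)} = - \frac{1}{4} - \frac{N}{4}$ ($c{\left(N,C \right)} = \frac{3}{4} + \frac{-4 - N}{4} = \frac{3}{4} - \left(1 + \frac{N}{4}\right) = - \frac{1}{4} - \frac{N}{4}$)
$T{\left(U,B \right)} = 4 + 12 \sqrt{11}$ ($T{\left(U,B \right)} = 4 + \sqrt{11} \cdot 6 \cdot 2 = 4 + 6 \sqrt{11} \cdot 2 = 4 + 12 \sqrt{11}$)
$111 c{\left(-3,3 - -5 \right)} + d{\left(T{\left(2,-5 \right)} \right)} = 111 \left(- \frac{1}{4} - - \frac{3}{4}\right) + \left(4 + 12 \sqrt{11}\right)^{2} = 111 \left(- \frac{1}{4} + \frac{3}{4}\right) + \left(4 + 12 \sqrt{11}\right)^{2} = 111 \cdot \frac{1}{2} + \left(4 + 12 \sqrt{11}\right)^{2} = \frac{111}{2} + \left(4 + 12 \sqrt{11}\right)^{2}$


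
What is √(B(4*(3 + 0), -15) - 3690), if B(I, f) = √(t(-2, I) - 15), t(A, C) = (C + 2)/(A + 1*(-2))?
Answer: √(-14760 + 2*I*√74)/2 ≈ 0.035403 + 60.745*I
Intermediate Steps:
t(A, C) = (2 + C)/(-2 + A) (t(A, C) = (2 + C)/(A - 2) = (2 + C)/(-2 + A))
B(I, f) = √(-31/2 - I/4) (B(I, f) = √((2 + I)/(-2 - 2) - 15) = √((2 + I)/(-4) - 15) = √(-(2 + I)/4 - 15) = √((-½ - I/4) - 15) = √(-31/2 - I/4))
√(B(4*(3 + 0), -15) - 3690) = √(√(-62 - 4*(3 + 0))/2 - 3690) = √(√(-62 - 4*3)/2 - 3690) = √(√(-62 - 1*12)/2 - 3690) = √(√(-62 - 12)/2 - 3690) = √(√(-74)/2 - 3690) = √((I*√74)/2 - 3690) = √(I*√74/2 - 3690) = √(-3690 + I*√74/2)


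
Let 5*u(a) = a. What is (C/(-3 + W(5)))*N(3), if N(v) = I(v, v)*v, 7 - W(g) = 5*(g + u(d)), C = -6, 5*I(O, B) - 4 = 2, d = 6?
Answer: ⅘ ≈ 0.80000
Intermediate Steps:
I(O, B) = 6/5 (I(O, B) = ⅘ + (⅕)*2 = ⅘ + ⅖ = 6/5)
u(a) = a/5
W(g) = 1 - 5*g (W(g) = 7 - 5*(g + (⅕)*6) = 7 - 5*(g + 6/5) = 7 - 5*(6/5 + g) = 7 - (6 + 5*g) = 7 + (-6 - 5*g) = 1 - 5*g)
N(v) = 6*v/5
(C/(-3 + W(5)))*N(3) = (-6/(-3 + (1 - 5*5)))*((6/5)*3) = (-6/(-3 + (1 - 25)))*(18/5) = (-6/(-3 - 24))*(18/5) = (-6/(-27))*(18/5) = -1/27*(-6)*(18/5) = (2/9)*(18/5) = ⅘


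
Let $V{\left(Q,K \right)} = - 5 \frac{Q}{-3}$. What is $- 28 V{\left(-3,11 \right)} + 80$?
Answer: $220$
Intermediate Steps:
$V{\left(Q,K \right)} = \frac{5 Q}{3}$ ($V{\left(Q,K \right)} = - 5 Q \left(- \frac{1}{3}\right) = - 5 \left(- \frac{Q}{3}\right) = \frac{5 Q}{3}$)
$- 28 V{\left(-3,11 \right)} + 80 = - 28 \cdot \frac{5}{3} \left(-3\right) + 80 = \left(-28\right) \left(-5\right) + 80 = 140 + 80 = 220$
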